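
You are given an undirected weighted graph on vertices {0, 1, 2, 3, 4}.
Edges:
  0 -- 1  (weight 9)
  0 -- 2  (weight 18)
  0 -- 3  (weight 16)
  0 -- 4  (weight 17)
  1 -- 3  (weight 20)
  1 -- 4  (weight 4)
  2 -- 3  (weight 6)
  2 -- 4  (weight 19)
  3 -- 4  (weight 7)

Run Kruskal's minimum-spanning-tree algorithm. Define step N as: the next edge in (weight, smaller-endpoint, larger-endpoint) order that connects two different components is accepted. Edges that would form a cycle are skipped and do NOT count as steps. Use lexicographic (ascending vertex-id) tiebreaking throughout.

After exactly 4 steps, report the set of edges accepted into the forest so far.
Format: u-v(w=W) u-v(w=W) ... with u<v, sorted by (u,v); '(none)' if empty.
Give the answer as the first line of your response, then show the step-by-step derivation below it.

0-1(w=9) 1-4(w=4) 2-3(w=6) 3-4(w=7)

step 1: add edge 1-4 (w=4); MST = {1-4(w=4)}
step 2: add edge 2-3 (w=6); MST = {1-4(w=4) 2-3(w=6)}
step 3: add edge 3-4 (w=7); MST = {1-4(w=4) 2-3(w=6) 3-4(w=7)}
step 4: add edge 0-1 (w=9); MST = {0-1(w=9) 1-4(w=4) 2-3(w=6) 3-4(w=7)}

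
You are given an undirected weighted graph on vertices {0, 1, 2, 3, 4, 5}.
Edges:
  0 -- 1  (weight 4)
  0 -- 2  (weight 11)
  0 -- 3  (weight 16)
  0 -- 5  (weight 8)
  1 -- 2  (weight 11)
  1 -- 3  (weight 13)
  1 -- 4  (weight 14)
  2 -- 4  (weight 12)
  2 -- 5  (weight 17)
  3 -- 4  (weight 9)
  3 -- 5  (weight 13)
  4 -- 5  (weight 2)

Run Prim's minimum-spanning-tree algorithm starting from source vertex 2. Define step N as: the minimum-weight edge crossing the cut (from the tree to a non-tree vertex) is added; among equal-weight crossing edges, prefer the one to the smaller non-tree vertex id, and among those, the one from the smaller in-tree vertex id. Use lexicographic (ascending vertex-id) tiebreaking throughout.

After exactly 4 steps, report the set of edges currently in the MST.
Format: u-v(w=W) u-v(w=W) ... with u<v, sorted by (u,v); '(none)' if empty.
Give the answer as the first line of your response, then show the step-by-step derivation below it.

0-1(w=4) 0-2(w=11) 0-5(w=8) 4-5(w=2)

step 1: add edge 0-2 (w=11); MST = {0-2(w=11)}
step 2: add edge 0-1 (w=4); MST = {0-1(w=4) 0-2(w=11)}
step 3: add edge 0-5 (w=8); MST = {0-1(w=4) 0-2(w=11) 0-5(w=8)}
step 4: add edge 4-5 (w=2); MST = {0-1(w=4) 0-2(w=11) 0-5(w=8) 4-5(w=2)}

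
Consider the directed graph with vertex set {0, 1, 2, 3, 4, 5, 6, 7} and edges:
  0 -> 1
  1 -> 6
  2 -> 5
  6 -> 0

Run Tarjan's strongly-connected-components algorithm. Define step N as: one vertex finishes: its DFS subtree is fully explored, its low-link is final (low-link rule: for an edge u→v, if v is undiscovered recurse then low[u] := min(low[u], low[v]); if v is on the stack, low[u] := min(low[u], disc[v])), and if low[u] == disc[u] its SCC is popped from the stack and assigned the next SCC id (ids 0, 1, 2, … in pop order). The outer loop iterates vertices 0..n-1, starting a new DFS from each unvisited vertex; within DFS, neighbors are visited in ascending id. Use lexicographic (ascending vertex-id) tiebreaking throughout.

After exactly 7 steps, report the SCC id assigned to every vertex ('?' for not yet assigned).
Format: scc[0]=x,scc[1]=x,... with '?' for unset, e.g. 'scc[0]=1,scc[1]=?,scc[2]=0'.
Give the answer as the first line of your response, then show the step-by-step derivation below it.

scc[0]=0,scc[1]=0,scc[2]=2,scc[3]=3,scc[4]=4,scc[5]=1,scc[6]=0,scc[7]=?

step 1: low=(low[0]=0,low[1]=1,low[2]=?,low[3]=?,low[4]=?,low[5]=?,low[6]=0,low[7]=?); scc=(scc[0]=?,scc[1]=?,scc[2]=?,scc[3]=?,scc[4]=?,scc[5]=?,scc[6]=?,scc[7]=?)
step 2: low=(low[0]=0,low[1]=0,low[2]=?,low[3]=?,low[4]=?,low[5]=?,low[6]=0,low[7]=?); scc=(scc[0]=?,scc[1]=?,scc[2]=?,scc[3]=?,scc[4]=?,scc[5]=?,scc[6]=?,scc[7]=?)
step 3: low=(low[0]=0,low[1]=0,low[2]=?,low[3]=?,low[4]=?,low[5]=?,low[6]=0,low[7]=?); scc=(scc[0]=0,scc[1]=0,scc[2]=?,scc[3]=?,scc[4]=?,scc[5]=?,scc[6]=0,scc[7]=?)
step 4: low=(low[0]=0,low[1]=0,low[2]=3,low[3]=?,low[4]=?,low[5]=4,low[6]=0,low[7]=?); scc=(scc[0]=0,scc[1]=0,scc[2]=?,scc[3]=?,scc[4]=?,scc[5]=1,scc[6]=0,scc[7]=?)
step 5: low=(low[0]=0,low[1]=0,low[2]=3,low[3]=?,low[4]=?,low[5]=4,low[6]=0,low[7]=?); scc=(scc[0]=0,scc[1]=0,scc[2]=2,scc[3]=?,scc[4]=?,scc[5]=1,scc[6]=0,scc[7]=?)
step 6: low=(low[0]=0,low[1]=0,low[2]=3,low[3]=5,low[4]=?,low[5]=4,low[6]=0,low[7]=?); scc=(scc[0]=0,scc[1]=0,scc[2]=2,scc[3]=3,scc[4]=?,scc[5]=1,scc[6]=0,scc[7]=?)
step 7: low=(low[0]=0,low[1]=0,low[2]=3,low[3]=5,low[4]=6,low[5]=4,low[6]=0,low[7]=?); scc=(scc[0]=0,scc[1]=0,scc[2]=2,scc[3]=3,scc[4]=4,scc[5]=1,scc[6]=0,scc[7]=?)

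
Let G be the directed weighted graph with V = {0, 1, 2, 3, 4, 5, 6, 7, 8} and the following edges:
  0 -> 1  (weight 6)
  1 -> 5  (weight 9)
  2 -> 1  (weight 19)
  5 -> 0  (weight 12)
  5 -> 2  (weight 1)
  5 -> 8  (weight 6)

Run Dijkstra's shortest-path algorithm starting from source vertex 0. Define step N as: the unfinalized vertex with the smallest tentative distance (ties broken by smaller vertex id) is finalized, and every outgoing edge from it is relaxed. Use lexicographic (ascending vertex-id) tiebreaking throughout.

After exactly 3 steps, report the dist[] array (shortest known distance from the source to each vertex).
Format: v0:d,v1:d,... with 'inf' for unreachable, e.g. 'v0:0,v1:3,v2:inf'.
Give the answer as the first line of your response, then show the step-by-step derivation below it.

v0:0,v1:6,v2:16,v3:inf,v4:inf,v5:15,v6:inf,v7:inf,v8:21

step 1: dist = v0:0,v1:6,v2:inf,v3:inf,v4:inf,v5:inf,v6:inf,v7:inf,v8:inf
step 2: dist = v0:0,v1:6,v2:inf,v3:inf,v4:inf,v5:15,v6:inf,v7:inf,v8:inf
step 3: dist = v0:0,v1:6,v2:16,v3:inf,v4:inf,v5:15,v6:inf,v7:inf,v8:21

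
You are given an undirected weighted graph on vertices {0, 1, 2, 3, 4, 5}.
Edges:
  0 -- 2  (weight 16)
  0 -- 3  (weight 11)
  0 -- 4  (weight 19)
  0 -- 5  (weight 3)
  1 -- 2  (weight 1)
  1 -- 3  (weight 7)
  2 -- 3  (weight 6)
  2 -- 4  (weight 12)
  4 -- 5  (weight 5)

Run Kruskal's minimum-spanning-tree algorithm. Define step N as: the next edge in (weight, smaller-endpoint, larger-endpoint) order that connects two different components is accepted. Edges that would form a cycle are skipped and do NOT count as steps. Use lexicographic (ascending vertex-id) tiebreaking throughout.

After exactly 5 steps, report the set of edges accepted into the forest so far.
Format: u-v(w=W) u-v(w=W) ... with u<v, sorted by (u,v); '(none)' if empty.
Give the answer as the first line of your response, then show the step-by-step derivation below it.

0-3(w=11) 0-5(w=3) 1-2(w=1) 2-3(w=6) 4-5(w=5)

step 1: add edge 1-2 (w=1); MST = {1-2(w=1)}
step 2: add edge 0-5 (w=3); MST = {0-5(w=3) 1-2(w=1)}
step 3: add edge 4-5 (w=5); MST = {0-5(w=3) 1-2(w=1) 4-5(w=5)}
step 4: add edge 2-3 (w=6); MST = {0-5(w=3) 1-2(w=1) 2-3(w=6) 4-5(w=5)}
step 5: add edge 0-3 (w=11); MST = {0-3(w=11) 0-5(w=3) 1-2(w=1) 2-3(w=6) 4-5(w=5)}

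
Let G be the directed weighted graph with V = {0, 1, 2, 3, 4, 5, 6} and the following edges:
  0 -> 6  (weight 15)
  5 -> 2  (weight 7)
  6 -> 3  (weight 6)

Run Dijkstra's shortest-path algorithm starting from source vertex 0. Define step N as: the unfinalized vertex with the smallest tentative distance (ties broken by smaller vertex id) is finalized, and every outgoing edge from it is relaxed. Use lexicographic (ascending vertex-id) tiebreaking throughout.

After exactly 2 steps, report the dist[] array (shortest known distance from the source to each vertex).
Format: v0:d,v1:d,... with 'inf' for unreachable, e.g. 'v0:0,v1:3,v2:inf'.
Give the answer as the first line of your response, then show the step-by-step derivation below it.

v0:0,v1:inf,v2:inf,v3:21,v4:inf,v5:inf,v6:15

step 1: dist = v0:0,v1:inf,v2:inf,v3:inf,v4:inf,v5:inf,v6:15
step 2: dist = v0:0,v1:inf,v2:inf,v3:21,v4:inf,v5:inf,v6:15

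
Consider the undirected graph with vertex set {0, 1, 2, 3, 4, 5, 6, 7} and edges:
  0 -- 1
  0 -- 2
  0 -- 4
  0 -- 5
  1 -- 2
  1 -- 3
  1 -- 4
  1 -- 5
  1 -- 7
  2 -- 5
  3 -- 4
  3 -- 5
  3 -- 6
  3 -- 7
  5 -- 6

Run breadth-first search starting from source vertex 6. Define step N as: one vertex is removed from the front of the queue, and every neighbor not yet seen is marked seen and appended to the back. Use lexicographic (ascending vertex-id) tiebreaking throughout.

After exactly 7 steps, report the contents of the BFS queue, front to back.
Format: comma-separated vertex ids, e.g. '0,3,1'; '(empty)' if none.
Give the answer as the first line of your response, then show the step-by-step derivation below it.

2

step 1: dequeue 6; queue=[3,5]; order=6
step 2: dequeue 3; queue=[5,1,4,7]; order=6,3
step 3: dequeue 5; queue=[1,4,7,0,2]; order=6,3,5
step 4: dequeue 1; queue=[4,7,0,2]; order=6,3,5,1
step 5: dequeue 4; queue=[7,0,2]; order=6,3,5,1,4
step 6: dequeue 7; queue=[0,2]; order=6,3,5,1,4,7
step 7: dequeue 0; queue=[2]; order=6,3,5,1,4,7,0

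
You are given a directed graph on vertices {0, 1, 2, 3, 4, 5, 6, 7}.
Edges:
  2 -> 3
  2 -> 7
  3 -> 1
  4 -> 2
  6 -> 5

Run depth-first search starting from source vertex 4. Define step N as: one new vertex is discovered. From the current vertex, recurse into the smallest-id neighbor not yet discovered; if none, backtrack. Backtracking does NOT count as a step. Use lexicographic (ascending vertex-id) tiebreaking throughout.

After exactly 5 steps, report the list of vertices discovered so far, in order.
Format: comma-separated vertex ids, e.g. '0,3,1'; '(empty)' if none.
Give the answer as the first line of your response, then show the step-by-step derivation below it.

4,2,3,1,7

step 1: discover 4; path=4; order=4
step 2: discover 2; path=4>2; order=4,2
step 3: discover 3; path=4>2>3; order=4,2,3
step 4: discover 1; path=4>2>3>1; order=4,2,3,1
step 5: discover 7; path=4>2>7; order=4,2,3,1,7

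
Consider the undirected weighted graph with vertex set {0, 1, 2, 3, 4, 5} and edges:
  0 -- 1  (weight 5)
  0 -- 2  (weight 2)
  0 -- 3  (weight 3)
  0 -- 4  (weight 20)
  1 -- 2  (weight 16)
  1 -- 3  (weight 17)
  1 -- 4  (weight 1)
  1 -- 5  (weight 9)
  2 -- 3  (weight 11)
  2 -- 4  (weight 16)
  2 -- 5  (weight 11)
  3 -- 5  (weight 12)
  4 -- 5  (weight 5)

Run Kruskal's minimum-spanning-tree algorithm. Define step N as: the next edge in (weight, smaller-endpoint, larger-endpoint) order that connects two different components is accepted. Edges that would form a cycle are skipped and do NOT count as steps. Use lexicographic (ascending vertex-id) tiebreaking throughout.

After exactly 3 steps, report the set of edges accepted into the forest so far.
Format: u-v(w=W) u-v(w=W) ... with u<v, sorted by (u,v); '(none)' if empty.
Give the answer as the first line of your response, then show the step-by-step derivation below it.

0-2(w=2) 0-3(w=3) 1-4(w=1)

step 1: add edge 1-4 (w=1); MST = {1-4(w=1)}
step 2: add edge 0-2 (w=2); MST = {0-2(w=2) 1-4(w=1)}
step 3: add edge 0-3 (w=3); MST = {0-2(w=2) 0-3(w=3) 1-4(w=1)}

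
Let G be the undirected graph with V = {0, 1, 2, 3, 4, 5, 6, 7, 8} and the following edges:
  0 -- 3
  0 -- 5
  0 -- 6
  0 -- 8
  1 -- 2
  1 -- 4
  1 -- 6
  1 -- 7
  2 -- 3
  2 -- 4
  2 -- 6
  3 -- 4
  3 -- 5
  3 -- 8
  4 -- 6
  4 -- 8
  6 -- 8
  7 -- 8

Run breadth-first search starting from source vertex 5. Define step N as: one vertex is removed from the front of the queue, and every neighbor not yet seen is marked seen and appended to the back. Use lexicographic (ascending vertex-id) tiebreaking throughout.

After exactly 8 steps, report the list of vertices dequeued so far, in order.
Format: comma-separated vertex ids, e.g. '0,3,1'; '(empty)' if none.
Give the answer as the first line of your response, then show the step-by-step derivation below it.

5,0,3,6,8,2,4,1

step 1: dequeue 5; queue=[0,3]; order=5
step 2: dequeue 0; queue=[3,6,8]; order=5,0
step 3: dequeue 3; queue=[6,8,2,4]; order=5,0,3
step 4: dequeue 6; queue=[8,2,4,1]; order=5,0,3,6
step 5: dequeue 8; queue=[2,4,1,7]; order=5,0,3,6,8
step 6: dequeue 2; queue=[4,1,7]; order=5,0,3,6,8,2
step 7: dequeue 4; queue=[1,7]; order=5,0,3,6,8,2,4
step 8: dequeue 1; queue=[7]; order=5,0,3,6,8,2,4,1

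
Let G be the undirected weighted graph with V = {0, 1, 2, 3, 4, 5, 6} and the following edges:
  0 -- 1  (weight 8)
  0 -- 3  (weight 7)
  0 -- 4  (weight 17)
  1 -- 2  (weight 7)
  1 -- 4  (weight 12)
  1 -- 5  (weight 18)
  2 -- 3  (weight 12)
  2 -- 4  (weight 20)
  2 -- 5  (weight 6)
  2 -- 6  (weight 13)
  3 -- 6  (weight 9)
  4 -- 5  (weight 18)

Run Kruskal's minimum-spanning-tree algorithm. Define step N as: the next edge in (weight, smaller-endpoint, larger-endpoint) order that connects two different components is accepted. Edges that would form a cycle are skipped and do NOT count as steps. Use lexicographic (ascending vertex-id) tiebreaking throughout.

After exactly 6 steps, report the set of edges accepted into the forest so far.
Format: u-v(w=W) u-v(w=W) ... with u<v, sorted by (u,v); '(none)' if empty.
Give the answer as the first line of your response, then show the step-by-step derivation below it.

0-1(w=8) 0-3(w=7) 1-2(w=7) 1-4(w=12) 2-5(w=6) 3-6(w=9)

step 1: add edge 2-5 (w=6); MST = {2-5(w=6)}
step 2: add edge 0-3 (w=7); MST = {0-3(w=7) 2-5(w=6)}
step 3: add edge 1-2 (w=7); MST = {0-3(w=7) 1-2(w=7) 2-5(w=6)}
step 4: add edge 0-1 (w=8); MST = {0-1(w=8) 0-3(w=7) 1-2(w=7) 2-5(w=6)}
step 5: add edge 3-6 (w=9); MST = {0-1(w=8) 0-3(w=7) 1-2(w=7) 2-5(w=6) 3-6(w=9)}
step 6: add edge 1-4 (w=12); MST = {0-1(w=8) 0-3(w=7) 1-2(w=7) 1-4(w=12) 2-5(w=6) 3-6(w=9)}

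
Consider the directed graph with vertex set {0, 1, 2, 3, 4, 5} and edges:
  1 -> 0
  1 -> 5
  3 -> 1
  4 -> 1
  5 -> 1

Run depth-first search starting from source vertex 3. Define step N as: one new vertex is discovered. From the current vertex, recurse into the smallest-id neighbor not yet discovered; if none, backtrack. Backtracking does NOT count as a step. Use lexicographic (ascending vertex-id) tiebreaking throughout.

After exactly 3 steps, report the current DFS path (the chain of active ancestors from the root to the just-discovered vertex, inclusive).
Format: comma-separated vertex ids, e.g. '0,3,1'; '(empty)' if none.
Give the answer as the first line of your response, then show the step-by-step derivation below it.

3,1,0

step 1: discover 3; path=3; order=3
step 2: discover 1; path=3>1; order=3,1
step 3: discover 0; path=3>1>0; order=3,1,0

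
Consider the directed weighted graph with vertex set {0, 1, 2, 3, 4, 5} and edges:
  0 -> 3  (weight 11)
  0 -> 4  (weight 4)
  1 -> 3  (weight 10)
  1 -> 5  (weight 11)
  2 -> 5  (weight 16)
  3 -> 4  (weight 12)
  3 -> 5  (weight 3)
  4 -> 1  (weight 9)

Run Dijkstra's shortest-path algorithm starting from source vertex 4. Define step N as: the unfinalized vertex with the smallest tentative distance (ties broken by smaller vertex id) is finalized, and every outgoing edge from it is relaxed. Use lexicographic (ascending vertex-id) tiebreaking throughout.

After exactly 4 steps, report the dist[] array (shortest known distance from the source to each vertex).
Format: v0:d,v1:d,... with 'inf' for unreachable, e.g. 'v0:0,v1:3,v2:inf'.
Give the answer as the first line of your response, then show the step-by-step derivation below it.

v0:inf,v1:9,v2:inf,v3:19,v4:0,v5:20

step 1: dist = v0:inf,v1:9,v2:inf,v3:inf,v4:0,v5:inf
step 2: dist = v0:inf,v1:9,v2:inf,v3:19,v4:0,v5:20
step 3: dist = v0:inf,v1:9,v2:inf,v3:19,v4:0,v5:20
step 4: dist = v0:inf,v1:9,v2:inf,v3:19,v4:0,v5:20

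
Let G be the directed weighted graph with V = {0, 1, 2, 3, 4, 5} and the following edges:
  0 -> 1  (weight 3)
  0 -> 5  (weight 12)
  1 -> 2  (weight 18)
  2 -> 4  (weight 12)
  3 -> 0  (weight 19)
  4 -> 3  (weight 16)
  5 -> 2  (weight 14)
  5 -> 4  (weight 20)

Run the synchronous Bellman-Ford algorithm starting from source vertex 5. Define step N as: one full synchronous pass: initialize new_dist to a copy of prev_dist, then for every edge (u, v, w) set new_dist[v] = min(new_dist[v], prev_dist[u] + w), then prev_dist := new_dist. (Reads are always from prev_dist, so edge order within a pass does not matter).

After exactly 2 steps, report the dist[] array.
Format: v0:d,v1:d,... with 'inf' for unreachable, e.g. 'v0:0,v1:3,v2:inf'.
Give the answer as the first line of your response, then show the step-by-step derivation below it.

v0:inf,v1:inf,v2:14,v3:36,v4:20,v5:0

step 1: dist = v0:inf,v1:inf,v2:14,v3:inf,v4:20,v5:0
step 2: dist = v0:inf,v1:inf,v2:14,v3:36,v4:20,v5:0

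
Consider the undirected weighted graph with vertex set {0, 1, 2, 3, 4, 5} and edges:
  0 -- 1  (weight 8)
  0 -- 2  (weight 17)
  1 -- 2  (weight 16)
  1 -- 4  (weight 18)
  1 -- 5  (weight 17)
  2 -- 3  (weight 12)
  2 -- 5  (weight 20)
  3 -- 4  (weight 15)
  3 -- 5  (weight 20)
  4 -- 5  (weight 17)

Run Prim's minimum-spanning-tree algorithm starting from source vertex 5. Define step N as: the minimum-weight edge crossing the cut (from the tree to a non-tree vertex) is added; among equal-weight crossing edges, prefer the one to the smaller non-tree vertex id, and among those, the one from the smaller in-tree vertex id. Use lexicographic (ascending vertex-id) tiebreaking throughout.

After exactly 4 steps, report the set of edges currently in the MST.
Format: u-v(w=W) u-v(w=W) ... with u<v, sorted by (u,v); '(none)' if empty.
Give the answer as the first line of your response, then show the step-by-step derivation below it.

0-1(w=8) 1-2(w=16) 1-5(w=17) 2-3(w=12)

step 1: add edge 1-5 (w=17); MST = {1-5(w=17)}
step 2: add edge 0-1 (w=8); MST = {0-1(w=8) 1-5(w=17)}
step 3: add edge 1-2 (w=16); MST = {0-1(w=8) 1-2(w=16) 1-5(w=17)}
step 4: add edge 2-3 (w=12); MST = {0-1(w=8) 1-2(w=16) 1-5(w=17) 2-3(w=12)}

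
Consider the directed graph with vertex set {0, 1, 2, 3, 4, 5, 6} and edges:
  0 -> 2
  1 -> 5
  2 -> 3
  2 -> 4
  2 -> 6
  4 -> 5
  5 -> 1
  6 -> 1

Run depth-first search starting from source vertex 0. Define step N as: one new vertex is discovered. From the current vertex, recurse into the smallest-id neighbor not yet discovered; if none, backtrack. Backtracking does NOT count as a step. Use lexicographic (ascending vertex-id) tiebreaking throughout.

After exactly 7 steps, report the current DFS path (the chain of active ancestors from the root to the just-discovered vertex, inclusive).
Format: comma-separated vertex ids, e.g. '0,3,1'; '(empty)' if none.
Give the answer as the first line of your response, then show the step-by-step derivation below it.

0,2,6

step 1: discover 0; path=0; order=0
step 2: discover 2; path=0>2; order=0,2
step 3: discover 3; path=0>2>3; order=0,2,3
step 4: discover 4; path=0>2>4; order=0,2,3,4
step 5: discover 5; path=0>2>4>5; order=0,2,3,4,5
step 6: discover 1; path=0>2>4>5>1; order=0,2,3,4,5,1
step 7: discover 6; path=0>2>6; order=0,2,3,4,5,1,6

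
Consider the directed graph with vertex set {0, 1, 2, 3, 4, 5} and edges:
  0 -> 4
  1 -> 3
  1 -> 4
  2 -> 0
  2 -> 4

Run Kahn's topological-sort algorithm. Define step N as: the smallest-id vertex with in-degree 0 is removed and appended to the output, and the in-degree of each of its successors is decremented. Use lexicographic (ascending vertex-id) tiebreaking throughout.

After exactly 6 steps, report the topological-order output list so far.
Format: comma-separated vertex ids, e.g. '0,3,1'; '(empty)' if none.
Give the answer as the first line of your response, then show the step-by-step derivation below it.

1,2,0,3,4,5

step 1: output 1; order=[1]; indeg=(1,0,0,0,2,0)
step 2: output 2; order=[1,2]; indeg=(0,0,0,0,1,0)
step 3: output 0; order=[1,2,0]; indeg=(0,0,0,0,0,0)
step 4: output 3; order=[1,2,0,3]; indeg=(0,0,0,0,0,0)
step 5: output 4; order=[1,2,0,3,4]; indeg=(0,0,0,0,0,0)
step 6: output 5; order=[1,2,0,3,4,5]; indeg=(0,0,0,0,0,0)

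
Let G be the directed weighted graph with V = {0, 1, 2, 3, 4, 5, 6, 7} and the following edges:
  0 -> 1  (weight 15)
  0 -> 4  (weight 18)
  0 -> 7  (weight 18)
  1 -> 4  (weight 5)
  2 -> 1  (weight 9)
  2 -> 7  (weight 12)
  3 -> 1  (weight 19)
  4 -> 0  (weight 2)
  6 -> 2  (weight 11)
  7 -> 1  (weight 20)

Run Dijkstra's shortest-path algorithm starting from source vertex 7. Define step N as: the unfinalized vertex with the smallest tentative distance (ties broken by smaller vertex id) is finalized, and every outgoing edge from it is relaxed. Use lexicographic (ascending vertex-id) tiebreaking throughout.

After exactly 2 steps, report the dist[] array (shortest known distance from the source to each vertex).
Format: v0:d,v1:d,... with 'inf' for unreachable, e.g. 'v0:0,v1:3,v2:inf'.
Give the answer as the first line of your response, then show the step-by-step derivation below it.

v0:inf,v1:20,v2:inf,v3:inf,v4:25,v5:inf,v6:inf,v7:0

step 1: dist = v0:inf,v1:20,v2:inf,v3:inf,v4:inf,v5:inf,v6:inf,v7:0
step 2: dist = v0:inf,v1:20,v2:inf,v3:inf,v4:25,v5:inf,v6:inf,v7:0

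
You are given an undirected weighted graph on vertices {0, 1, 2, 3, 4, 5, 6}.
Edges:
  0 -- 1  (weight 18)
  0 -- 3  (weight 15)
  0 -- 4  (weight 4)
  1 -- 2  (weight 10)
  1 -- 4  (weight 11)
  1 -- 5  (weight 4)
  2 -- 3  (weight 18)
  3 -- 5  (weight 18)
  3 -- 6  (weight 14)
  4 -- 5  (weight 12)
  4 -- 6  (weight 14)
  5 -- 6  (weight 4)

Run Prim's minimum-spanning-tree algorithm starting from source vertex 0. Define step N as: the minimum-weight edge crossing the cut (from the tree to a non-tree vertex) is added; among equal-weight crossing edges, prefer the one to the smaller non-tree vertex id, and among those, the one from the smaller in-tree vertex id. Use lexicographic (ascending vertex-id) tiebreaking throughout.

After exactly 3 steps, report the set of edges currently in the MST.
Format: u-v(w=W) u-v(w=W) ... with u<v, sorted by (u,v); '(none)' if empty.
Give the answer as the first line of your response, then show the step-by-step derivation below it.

0-4(w=4) 1-4(w=11) 1-5(w=4)

step 1: add edge 0-4 (w=4); MST = {0-4(w=4)}
step 2: add edge 1-4 (w=11); MST = {0-4(w=4) 1-4(w=11)}
step 3: add edge 1-5 (w=4); MST = {0-4(w=4) 1-4(w=11) 1-5(w=4)}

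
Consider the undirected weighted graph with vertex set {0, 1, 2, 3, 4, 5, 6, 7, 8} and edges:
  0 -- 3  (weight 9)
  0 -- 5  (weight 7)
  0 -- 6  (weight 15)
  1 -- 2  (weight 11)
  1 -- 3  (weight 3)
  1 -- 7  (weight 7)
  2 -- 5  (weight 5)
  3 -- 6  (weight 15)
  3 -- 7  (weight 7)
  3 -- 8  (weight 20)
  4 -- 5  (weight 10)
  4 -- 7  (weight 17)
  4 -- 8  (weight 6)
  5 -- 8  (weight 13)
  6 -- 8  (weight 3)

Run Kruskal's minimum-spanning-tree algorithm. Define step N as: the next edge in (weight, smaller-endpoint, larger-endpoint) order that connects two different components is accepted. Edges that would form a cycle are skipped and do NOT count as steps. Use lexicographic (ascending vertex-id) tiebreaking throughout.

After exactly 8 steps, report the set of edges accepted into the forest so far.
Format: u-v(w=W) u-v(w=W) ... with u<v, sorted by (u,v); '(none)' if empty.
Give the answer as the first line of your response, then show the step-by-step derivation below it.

0-3(w=9) 0-5(w=7) 1-3(w=3) 1-7(w=7) 2-5(w=5) 4-5(w=10) 4-8(w=6) 6-8(w=3)

step 1: add edge 1-3 (w=3); MST = {1-3(w=3)}
step 2: add edge 6-8 (w=3); MST = {1-3(w=3) 6-8(w=3)}
step 3: add edge 2-5 (w=5); MST = {1-3(w=3) 2-5(w=5) 6-8(w=3)}
step 4: add edge 4-8 (w=6); MST = {1-3(w=3) 2-5(w=5) 4-8(w=6) 6-8(w=3)}
step 5: add edge 0-5 (w=7); MST = {0-5(w=7) 1-3(w=3) 2-5(w=5) 4-8(w=6) 6-8(w=3)}
step 6: add edge 1-7 (w=7); MST = {0-5(w=7) 1-3(w=3) 1-7(w=7) 2-5(w=5) 4-8(w=6) 6-8(w=3)}
step 7: add edge 0-3 (w=9); MST = {0-3(w=9) 0-5(w=7) 1-3(w=3) 1-7(w=7) 2-5(w=5) 4-8(w=6) 6-8(w=3)}
step 8: add edge 4-5 (w=10); MST = {0-3(w=9) 0-5(w=7) 1-3(w=3) 1-7(w=7) 2-5(w=5) 4-5(w=10) 4-8(w=6) 6-8(w=3)}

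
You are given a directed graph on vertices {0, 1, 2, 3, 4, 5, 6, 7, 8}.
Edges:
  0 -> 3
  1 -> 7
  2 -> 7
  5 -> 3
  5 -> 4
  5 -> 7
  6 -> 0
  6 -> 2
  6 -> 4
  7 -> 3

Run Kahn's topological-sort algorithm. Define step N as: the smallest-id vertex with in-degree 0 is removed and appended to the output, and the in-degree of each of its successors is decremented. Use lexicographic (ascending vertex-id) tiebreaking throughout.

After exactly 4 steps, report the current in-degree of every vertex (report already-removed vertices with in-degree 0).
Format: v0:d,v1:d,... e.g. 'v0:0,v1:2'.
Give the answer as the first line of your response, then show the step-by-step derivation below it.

v0:0,v1:0,v2:0,v3:1,v4:0,v5:0,v6:0,v7:1,v8:0

step 1: output 1; order=[1]; indeg=(1,0,1,3,2,0,0,2,0)
step 2: output 5; order=[1,5]; indeg=(1,0,1,2,1,0,0,1,0)
step 3: output 6; order=[1,5,6]; indeg=(0,0,0,2,0,0,0,1,0)
step 4: output 0; order=[1,5,6,0]; indeg=(0,0,0,1,0,0,0,1,0)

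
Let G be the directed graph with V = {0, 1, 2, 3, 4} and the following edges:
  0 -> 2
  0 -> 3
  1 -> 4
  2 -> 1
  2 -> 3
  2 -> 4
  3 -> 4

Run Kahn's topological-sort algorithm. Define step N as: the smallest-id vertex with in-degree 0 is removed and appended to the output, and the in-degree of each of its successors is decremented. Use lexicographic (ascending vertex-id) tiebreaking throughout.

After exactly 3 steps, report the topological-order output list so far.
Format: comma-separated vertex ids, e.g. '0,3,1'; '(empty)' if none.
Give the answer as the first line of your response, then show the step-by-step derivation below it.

0,2,1

step 1: output 0; order=[0]; indeg=(0,1,0,1,3)
step 2: output 2; order=[0,2]; indeg=(0,0,0,0,2)
step 3: output 1; order=[0,2,1]; indeg=(0,0,0,0,1)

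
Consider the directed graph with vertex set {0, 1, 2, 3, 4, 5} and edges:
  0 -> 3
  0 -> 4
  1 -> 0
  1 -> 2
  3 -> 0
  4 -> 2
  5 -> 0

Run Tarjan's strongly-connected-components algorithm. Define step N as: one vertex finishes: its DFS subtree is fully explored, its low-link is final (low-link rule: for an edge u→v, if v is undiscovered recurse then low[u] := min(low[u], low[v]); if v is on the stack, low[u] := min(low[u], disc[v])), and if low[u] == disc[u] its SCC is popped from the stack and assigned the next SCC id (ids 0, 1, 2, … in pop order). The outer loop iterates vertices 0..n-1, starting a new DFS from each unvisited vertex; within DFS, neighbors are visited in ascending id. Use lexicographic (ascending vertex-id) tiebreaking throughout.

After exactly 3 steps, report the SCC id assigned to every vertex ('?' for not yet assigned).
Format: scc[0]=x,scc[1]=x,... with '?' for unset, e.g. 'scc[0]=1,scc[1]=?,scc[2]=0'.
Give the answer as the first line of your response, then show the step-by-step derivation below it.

scc[0]=?,scc[1]=?,scc[2]=0,scc[3]=?,scc[4]=1,scc[5]=?

step 1: low=(low[0]=0,low[1]=?,low[2]=?,low[3]=0,low[4]=?,low[5]=?); scc=(scc[0]=?,scc[1]=?,scc[2]=?,scc[3]=?,scc[4]=?,scc[5]=?)
step 2: low=(low[0]=0,low[1]=?,low[2]=3,low[3]=0,low[4]=2,low[5]=?); scc=(scc[0]=?,scc[1]=?,scc[2]=0,scc[3]=?,scc[4]=?,scc[5]=?)
step 3: low=(low[0]=0,low[1]=?,low[2]=3,low[3]=0,low[4]=2,low[5]=?); scc=(scc[0]=?,scc[1]=?,scc[2]=0,scc[3]=?,scc[4]=1,scc[5]=?)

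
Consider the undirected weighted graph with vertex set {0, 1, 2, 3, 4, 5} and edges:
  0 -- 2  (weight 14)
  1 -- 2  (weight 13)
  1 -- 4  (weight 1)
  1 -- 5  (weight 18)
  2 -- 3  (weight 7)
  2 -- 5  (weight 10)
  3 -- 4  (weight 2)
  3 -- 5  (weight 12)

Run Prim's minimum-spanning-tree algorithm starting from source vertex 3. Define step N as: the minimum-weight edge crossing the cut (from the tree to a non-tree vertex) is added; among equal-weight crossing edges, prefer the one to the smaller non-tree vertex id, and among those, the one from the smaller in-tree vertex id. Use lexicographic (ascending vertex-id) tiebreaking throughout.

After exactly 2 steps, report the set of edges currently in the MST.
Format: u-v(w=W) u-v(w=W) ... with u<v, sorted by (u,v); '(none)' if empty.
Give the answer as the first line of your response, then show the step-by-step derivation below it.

1-4(w=1) 3-4(w=2)

step 1: add edge 3-4 (w=2); MST = {3-4(w=2)}
step 2: add edge 1-4 (w=1); MST = {1-4(w=1) 3-4(w=2)}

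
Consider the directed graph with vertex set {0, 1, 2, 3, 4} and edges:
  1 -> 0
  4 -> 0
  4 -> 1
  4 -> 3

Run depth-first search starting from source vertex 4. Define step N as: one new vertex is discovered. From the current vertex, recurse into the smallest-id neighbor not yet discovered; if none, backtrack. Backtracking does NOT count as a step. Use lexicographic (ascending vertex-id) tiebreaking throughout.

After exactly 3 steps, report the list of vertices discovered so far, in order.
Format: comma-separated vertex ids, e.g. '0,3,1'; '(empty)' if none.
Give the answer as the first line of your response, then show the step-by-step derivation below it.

4,0,1

step 1: discover 4; path=4; order=4
step 2: discover 0; path=4>0; order=4,0
step 3: discover 1; path=4>1; order=4,0,1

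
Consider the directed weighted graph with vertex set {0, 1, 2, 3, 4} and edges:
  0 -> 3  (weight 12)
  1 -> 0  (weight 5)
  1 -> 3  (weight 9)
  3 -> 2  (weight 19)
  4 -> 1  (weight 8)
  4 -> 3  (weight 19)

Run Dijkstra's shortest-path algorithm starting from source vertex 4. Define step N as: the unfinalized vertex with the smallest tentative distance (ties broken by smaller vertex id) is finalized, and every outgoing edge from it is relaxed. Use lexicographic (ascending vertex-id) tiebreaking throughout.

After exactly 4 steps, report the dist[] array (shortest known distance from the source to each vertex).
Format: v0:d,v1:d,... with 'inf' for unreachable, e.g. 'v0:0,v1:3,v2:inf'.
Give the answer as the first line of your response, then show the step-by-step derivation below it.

v0:13,v1:8,v2:36,v3:17,v4:0

step 1: dist = v0:inf,v1:8,v2:inf,v3:19,v4:0
step 2: dist = v0:13,v1:8,v2:inf,v3:17,v4:0
step 3: dist = v0:13,v1:8,v2:inf,v3:17,v4:0
step 4: dist = v0:13,v1:8,v2:36,v3:17,v4:0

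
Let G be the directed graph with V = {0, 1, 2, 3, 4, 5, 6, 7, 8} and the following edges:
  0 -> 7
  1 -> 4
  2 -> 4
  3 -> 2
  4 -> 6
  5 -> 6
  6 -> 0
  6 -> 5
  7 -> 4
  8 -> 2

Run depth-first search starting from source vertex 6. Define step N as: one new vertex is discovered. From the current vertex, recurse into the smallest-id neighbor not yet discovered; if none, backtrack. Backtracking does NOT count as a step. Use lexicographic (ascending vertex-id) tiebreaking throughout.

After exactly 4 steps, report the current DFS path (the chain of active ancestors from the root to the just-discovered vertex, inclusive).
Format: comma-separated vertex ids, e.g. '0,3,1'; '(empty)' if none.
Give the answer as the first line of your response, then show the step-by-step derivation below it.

6,0,7,4

step 1: discover 6; path=6; order=6
step 2: discover 0; path=6>0; order=6,0
step 3: discover 7; path=6>0>7; order=6,0,7
step 4: discover 4; path=6>0>7>4; order=6,0,7,4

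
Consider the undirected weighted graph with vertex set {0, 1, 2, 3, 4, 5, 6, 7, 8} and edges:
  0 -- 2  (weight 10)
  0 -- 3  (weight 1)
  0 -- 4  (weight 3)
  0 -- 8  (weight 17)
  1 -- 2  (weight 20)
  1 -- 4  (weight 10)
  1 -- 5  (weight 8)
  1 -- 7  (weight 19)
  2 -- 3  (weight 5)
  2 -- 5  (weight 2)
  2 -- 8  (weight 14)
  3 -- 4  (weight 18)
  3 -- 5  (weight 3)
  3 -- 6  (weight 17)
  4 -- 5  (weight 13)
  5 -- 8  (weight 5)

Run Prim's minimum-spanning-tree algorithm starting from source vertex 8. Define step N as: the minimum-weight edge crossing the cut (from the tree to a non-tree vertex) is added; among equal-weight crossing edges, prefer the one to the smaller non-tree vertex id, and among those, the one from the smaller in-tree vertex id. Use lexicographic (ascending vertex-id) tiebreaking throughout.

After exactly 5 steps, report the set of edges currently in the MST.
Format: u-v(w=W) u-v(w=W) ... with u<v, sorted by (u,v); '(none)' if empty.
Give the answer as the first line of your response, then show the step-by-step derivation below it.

0-3(w=1) 0-4(w=3) 2-5(w=2) 3-5(w=3) 5-8(w=5)

step 1: add edge 5-8 (w=5); MST = {5-8(w=5)}
step 2: add edge 2-5 (w=2); MST = {2-5(w=2) 5-8(w=5)}
step 3: add edge 3-5 (w=3); MST = {2-5(w=2) 3-5(w=3) 5-8(w=5)}
step 4: add edge 0-3 (w=1); MST = {0-3(w=1) 2-5(w=2) 3-5(w=3) 5-8(w=5)}
step 5: add edge 0-4 (w=3); MST = {0-3(w=1) 0-4(w=3) 2-5(w=2) 3-5(w=3) 5-8(w=5)}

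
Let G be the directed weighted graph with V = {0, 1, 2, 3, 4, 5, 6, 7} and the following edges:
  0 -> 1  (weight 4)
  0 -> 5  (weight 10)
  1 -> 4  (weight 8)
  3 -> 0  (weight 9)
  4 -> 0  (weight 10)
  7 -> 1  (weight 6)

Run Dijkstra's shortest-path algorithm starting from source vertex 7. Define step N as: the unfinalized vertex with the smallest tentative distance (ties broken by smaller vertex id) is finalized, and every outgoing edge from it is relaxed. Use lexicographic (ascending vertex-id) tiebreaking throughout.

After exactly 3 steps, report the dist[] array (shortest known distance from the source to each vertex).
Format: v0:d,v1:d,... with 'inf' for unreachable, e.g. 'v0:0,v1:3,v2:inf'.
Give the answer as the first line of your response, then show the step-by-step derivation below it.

v0:24,v1:6,v2:inf,v3:inf,v4:14,v5:inf,v6:inf,v7:0

step 1: dist = v0:inf,v1:6,v2:inf,v3:inf,v4:inf,v5:inf,v6:inf,v7:0
step 2: dist = v0:inf,v1:6,v2:inf,v3:inf,v4:14,v5:inf,v6:inf,v7:0
step 3: dist = v0:24,v1:6,v2:inf,v3:inf,v4:14,v5:inf,v6:inf,v7:0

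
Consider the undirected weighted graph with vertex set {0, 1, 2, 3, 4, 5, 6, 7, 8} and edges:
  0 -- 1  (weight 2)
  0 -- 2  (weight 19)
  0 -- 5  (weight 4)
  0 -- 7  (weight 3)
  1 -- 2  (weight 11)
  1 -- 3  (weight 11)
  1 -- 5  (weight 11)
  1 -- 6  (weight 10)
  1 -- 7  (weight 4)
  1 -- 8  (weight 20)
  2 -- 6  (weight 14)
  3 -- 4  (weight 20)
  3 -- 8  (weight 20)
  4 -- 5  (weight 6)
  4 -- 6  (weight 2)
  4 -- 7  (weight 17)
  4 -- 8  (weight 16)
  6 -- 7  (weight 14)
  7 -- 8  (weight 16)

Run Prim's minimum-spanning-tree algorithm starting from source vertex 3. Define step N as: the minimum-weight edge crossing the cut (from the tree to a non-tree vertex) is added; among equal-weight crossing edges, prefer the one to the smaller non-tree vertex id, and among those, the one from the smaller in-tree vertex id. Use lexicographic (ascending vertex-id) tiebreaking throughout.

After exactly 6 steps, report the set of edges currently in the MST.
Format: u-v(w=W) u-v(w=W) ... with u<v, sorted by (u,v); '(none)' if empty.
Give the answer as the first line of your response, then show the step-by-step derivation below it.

0-1(w=2) 0-5(w=4) 0-7(w=3) 1-3(w=11) 4-5(w=6) 4-6(w=2)

step 1: add edge 1-3 (w=11); MST = {1-3(w=11)}
step 2: add edge 0-1 (w=2); MST = {0-1(w=2) 1-3(w=11)}
step 3: add edge 0-7 (w=3); MST = {0-1(w=2) 0-7(w=3) 1-3(w=11)}
step 4: add edge 0-5 (w=4); MST = {0-1(w=2) 0-5(w=4) 0-7(w=3) 1-3(w=11)}
step 5: add edge 4-5 (w=6); MST = {0-1(w=2) 0-5(w=4) 0-7(w=3) 1-3(w=11) 4-5(w=6)}
step 6: add edge 4-6 (w=2); MST = {0-1(w=2) 0-5(w=4) 0-7(w=3) 1-3(w=11) 4-5(w=6) 4-6(w=2)}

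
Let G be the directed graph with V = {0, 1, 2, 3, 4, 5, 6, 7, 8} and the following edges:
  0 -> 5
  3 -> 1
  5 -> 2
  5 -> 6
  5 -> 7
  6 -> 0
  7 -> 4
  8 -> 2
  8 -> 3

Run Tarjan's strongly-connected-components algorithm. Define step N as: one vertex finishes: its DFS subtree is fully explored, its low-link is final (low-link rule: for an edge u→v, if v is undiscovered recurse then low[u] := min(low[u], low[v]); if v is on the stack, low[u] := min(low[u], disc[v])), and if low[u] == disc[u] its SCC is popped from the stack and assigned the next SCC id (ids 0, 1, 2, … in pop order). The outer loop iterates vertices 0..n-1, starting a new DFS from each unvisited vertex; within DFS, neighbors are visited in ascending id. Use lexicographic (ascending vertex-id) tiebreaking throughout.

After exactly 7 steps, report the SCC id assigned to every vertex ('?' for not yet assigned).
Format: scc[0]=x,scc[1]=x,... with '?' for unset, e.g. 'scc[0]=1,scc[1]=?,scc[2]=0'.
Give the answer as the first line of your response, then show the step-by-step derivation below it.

scc[0]=3,scc[1]=4,scc[2]=0,scc[3]=?,scc[4]=1,scc[5]=3,scc[6]=3,scc[7]=2,scc[8]=?

step 1: low=(low[0]=0,low[1]=?,low[2]=2,low[3]=?,low[4]=?,low[5]=1,low[6]=?,low[7]=?,low[8]=?); scc=(scc[0]=?,scc[1]=?,scc[2]=0,scc[3]=?,scc[4]=?,scc[5]=?,scc[6]=?,scc[7]=?,scc[8]=?)
step 2: low=(low[0]=0,low[1]=?,low[2]=2,low[3]=?,low[4]=?,low[5]=1,low[6]=0,low[7]=?,low[8]=?); scc=(scc[0]=?,scc[1]=?,scc[2]=0,scc[3]=?,scc[4]=?,scc[5]=?,scc[6]=?,scc[7]=?,scc[8]=?)
step 3: low=(low[0]=0,low[1]=?,low[2]=2,low[3]=?,low[4]=5,low[5]=0,low[6]=0,low[7]=4,low[8]=?); scc=(scc[0]=?,scc[1]=?,scc[2]=0,scc[3]=?,scc[4]=1,scc[5]=?,scc[6]=?,scc[7]=?,scc[8]=?)
step 4: low=(low[0]=0,low[1]=?,low[2]=2,low[3]=?,low[4]=5,low[5]=0,low[6]=0,low[7]=4,low[8]=?); scc=(scc[0]=?,scc[1]=?,scc[2]=0,scc[3]=?,scc[4]=1,scc[5]=?,scc[6]=?,scc[7]=2,scc[8]=?)
step 5: low=(low[0]=0,low[1]=?,low[2]=2,low[3]=?,low[4]=5,low[5]=0,low[6]=0,low[7]=4,low[8]=?); scc=(scc[0]=?,scc[1]=?,scc[2]=0,scc[3]=?,scc[4]=1,scc[5]=?,scc[6]=?,scc[7]=2,scc[8]=?)
step 6: low=(low[0]=0,low[1]=?,low[2]=2,low[3]=?,low[4]=5,low[5]=0,low[6]=0,low[7]=4,low[8]=?); scc=(scc[0]=3,scc[1]=?,scc[2]=0,scc[3]=?,scc[4]=1,scc[5]=3,scc[6]=3,scc[7]=2,scc[8]=?)
step 7: low=(low[0]=0,low[1]=6,low[2]=2,low[3]=?,low[4]=5,low[5]=0,low[6]=0,low[7]=4,low[8]=?); scc=(scc[0]=3,scc[1]=4,scc[2]=0,scc[3]=?,scc[4]=1,scc[5]=3,scc[6]=3,scc[7]=2,scc[8]=?)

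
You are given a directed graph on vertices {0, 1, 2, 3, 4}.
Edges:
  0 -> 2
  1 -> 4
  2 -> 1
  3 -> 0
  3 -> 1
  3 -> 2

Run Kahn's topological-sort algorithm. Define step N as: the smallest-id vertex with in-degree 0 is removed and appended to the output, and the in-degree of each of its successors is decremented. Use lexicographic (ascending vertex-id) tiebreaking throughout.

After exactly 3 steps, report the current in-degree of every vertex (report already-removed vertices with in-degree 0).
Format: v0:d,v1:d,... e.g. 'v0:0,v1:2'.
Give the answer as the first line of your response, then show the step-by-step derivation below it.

v0:0,v1:0,v2:0,v3:0,v4:1

step 1: output 3; order=[3]; indeg=(0,1,1,0,1)
step 2: output 0; order=[3,0]; indeg=(0,1,0,0,1)
step 3: output 2; order=[3,0,2]; indeg=(0,0,0,0,1)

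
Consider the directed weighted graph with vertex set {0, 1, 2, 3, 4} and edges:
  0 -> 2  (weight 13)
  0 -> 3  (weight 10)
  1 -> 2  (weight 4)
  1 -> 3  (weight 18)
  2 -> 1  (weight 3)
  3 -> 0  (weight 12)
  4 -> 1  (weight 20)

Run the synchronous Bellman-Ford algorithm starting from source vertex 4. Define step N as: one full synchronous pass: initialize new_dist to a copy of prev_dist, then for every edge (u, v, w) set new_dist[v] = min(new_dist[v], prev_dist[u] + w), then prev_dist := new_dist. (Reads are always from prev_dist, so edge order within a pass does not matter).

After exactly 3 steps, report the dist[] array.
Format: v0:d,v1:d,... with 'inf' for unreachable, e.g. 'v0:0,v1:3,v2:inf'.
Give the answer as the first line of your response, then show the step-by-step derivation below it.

v0:50,v1:20,v2:24,v3:38,v4:0

step 1: dist = v0:inf,v1:20,v2:inf,v3:inf,v4:0
step 2: dist = v0:inf,v1:20,v2:24,v3:38,v4:0
step 3: dist = v0:50,v1:20,v2:24,v3:38,v4:0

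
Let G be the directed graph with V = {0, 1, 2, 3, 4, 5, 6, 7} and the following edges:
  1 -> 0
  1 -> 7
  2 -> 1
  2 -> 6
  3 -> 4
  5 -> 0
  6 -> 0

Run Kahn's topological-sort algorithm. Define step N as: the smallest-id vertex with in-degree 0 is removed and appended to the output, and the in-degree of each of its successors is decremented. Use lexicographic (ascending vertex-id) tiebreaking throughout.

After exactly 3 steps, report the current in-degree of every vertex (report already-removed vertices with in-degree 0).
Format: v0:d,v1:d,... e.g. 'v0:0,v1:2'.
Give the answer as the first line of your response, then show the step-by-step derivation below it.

v0:2,v1:0,v2:0,v3:0,v4:0,v5:0,v6:0,v7:0

step 1: output 2; order=[2]; indeg=(3,0,0,0,1,0,0,1)
step 2: output 1; order=[2,1]; indeg=(2,0,0,0,1,0,0,0)
step 3: output 3; order=[2,1,3]; indeg=(2,0,0,0,0,0,0,0)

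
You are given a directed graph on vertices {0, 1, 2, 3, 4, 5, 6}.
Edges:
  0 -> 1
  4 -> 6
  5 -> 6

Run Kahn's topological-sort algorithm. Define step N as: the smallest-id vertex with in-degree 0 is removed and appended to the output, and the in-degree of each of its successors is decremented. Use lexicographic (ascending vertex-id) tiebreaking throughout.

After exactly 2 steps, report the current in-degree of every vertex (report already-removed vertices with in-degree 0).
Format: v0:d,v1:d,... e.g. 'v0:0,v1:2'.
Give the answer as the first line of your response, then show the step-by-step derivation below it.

v0:0,v1:0,v2:0,v3:0,v4:0,v5:0,v6:2

step 1: output 0; order=[0]; indeg=(0,0,0,0,0,0,2)
step 2: output 1; order=[0,1]; indeg=(0,0,0,0,0,0,2)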